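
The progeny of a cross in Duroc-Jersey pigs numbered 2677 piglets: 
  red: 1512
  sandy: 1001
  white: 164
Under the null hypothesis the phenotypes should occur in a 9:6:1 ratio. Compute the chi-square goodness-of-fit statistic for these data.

Total ratio parts = 16. Expected numbers out of 2677:
  red: 2677 × 9/16 = 1505.8125
  sandy: 2677 × 6/16 = 1003.875
  white: 2677 × 1/16 = 167.3125
χ² = Σ (O − E)² / E
  red: (1512 − 1505.8125)² / 1505.8125 = 0.0254
  sandy: (1001 − 1003.875)² / 1003.875 = 0.0082
  white: (164 − 167.3125)² / 167.3125 = 0.0656
χ² = 0.0254 + 0.0082 + 0.0656 = 0.0992 ≈ 0.099

0.099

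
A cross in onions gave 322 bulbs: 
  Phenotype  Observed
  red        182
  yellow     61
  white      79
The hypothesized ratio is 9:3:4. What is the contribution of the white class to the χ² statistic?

0.028

The 9:3:4 ratio has 16 parts, so with N = 322 the expected counts are:
  red: 322 × 9/16 = 181.125
  yellow: 322 × 3/16 = 60.375
  white: 322 × 4/16 = 80.5
Contribution of white: (79 − 80.5)² / 80.5 = 0.0280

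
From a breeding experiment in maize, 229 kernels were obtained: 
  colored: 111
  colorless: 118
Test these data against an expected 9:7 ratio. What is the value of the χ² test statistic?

5.630

The 9:7 ratio has 16 parts, so with N = 229 the expected counts are:
  colored: 229 × 9/16 = 128.8125
  colorless: 229 × 7/16 = 100.1875
χ² = Σ (O − E)² / E
  colored: (111 − 128.8125)² / 128.8125 = 2.4632
  colorless: (118 − 100.1875)² / 100.1875 = 3.1669
χ² = 2.4632 + 3.1669 = 5.6301 ≈ 5.630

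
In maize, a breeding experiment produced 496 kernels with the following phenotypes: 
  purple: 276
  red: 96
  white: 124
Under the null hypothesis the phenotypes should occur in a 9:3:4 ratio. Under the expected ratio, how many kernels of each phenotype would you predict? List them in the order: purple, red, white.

279, 93, 124

Under the 9:3:4 hypothesis (Σ ratio = 16, N = 496):
  purple: 496 × 9/16 = 279
  red: 496 × 3/16 = 93
  white: 496 × 4/16 = 124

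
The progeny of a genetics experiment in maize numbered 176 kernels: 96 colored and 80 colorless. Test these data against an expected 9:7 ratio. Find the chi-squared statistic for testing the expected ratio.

Under the 9:7 hypothesis (Σ ratio = 16, N = 176):
  colored: 176 × 9/16 = 99
  colorless: 176 × 7/16 = 77
χ² = Σ (O − E)² / E
  colored: (96 − 99)² / 99 = 0.0909
  colorless: (80 − 77)² / 77 = 0.1169
χ² = 0.0909 + 0.1169 = 0.2078 ≈ 0.208

0.208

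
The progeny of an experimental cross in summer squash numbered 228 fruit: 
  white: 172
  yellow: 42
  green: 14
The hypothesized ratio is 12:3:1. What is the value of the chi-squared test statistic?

0.023

Total ratio parts = 16. Expected numbers out of 228:
  white: 228 × 12/16 = 171
  yellow: 228 × 3/16 = 42.75
  green: 228 × 1/16 = 14.25
χ² = Σ (O − E)² / E
  white: (172 − 171)² / 171 = 0.0058
  yellow: (42 − 42.75)² / 42.75 = 0.0132
  green: (14 − 14.25)² / 14.25 = 0.0044
χ² = 0.0058 + 0.0132 + 0.0044 = 0.0234 ≈ 0.023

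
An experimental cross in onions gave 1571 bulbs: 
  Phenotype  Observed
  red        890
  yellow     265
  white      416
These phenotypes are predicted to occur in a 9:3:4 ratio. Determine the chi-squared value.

4.388

Total ratio parts = 16. Expected numbers out of 1571:
  red: 1571 × 9/16 = 883.6875
  yellow: 1571 × 3/16 = 294.5625
  white: 1571 × 4/16 = 392.75
χ² = Σ (O − E)² / E
  red: (890 − 883.6875)² / 883.6875 = 0.0451
  yellow: (265 − 294.5625)² / 294.5625 = 2.9669
  white: (416 − 392.75)² / 392.75 = 1.3764
χ² = 0.0451 + 2.9669 + 1.3764 = 4.3884 ≈ 4.388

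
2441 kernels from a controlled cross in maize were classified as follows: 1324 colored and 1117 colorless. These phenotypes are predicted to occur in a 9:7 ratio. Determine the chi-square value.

Total ratio parts = 16. Expected numbers out of 2441:
  colored: 2441 × 9/16 = 1373.0625
  colorless: 2441 × 7/16 = 1067.9375
χ² = Σ (O − E)² / E
  colored: (1324 − 1373.0625)² / 1373.0625 = 1.7531
  colorless: (1117 − 1067.9375)² / 1067.9375 = 2.2540
χ² = 1.7531 + 2.2540 = 4.0071 ≈ 4.007

4.007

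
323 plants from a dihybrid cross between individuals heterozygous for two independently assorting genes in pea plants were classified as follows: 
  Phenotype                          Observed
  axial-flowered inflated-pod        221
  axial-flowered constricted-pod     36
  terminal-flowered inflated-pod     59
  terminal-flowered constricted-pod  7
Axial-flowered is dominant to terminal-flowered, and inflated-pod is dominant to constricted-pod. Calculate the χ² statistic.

A dihybrid F₂ with independent assortment and complete dominance at both loci gives a 9:3:3:1 phenotypic ratio.
Total ratio parts = 16. Expected numbers out of 323:
  axial-flowered inflated-pod: 323 × 9/16 = 181.6875
  axial-flowered constricted-pod: 323 × 3/16 = 60.5625
  terminal-flowered inflated-pod: 323 × 3/16 = 60.5625
  terminal-flowered constricted-pod: 323 × 1/16 = 20.1875
χ² = Σ (O − E)² / E
  axial-flowered inflated-pod: (221 − 181.6875)² / 181.6875 = 8.5062
  axial-flowered constricted-pod: (36 − 60.5625)² / 60.5625 = 9.9619
  terminal-flowered inflated-pod: (59 − 60.5625)² / 60.5625 = 0.0403
  terminal-flowered constricted-pod: (7 − 20.1875)² / 20.1875 = 8.6147
χ² = 8.5062 + 9.9619 + 0.0403 + 8.6147 = 27.1231 ≈ 27.123

27.123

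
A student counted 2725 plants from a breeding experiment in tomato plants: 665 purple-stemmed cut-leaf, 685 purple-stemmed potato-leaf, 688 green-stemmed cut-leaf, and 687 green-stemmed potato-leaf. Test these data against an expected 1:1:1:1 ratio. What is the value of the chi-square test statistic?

0.524

Total ratio parts = 4. Expected numbers out of 2725:
  purple-stemmed cut-leaf: 2725 × 1/4 = 681.25
  purple-stemmed potato-leaf: 2725 × 1/4 = 681.25
  green-stemmed cut-leaf: 2725 × 1/4 = 681.25
  green-stemmed potato-leaf: 2725 × 1/4 = 681.25
χ² = Σ (O − E)² / E
  purple-stemmed cut-leaf: (665 − 681.25)² / 681.25 = 0.3876
  purple-stemmed potato-leaf: (685 − 681.25)² / 681.25 = 0.0206
  green-stemmed cut-leaf: (688 − 681.25)² / 681.25 = 0.0669
  green-stemmed potato-leaf: (687 − 681.25)² / 681.25 = 0.0485
χ² = 0.3876 + 0.0206 + 0.0669 + 0.0485 = 0.5236 ≈ 0.524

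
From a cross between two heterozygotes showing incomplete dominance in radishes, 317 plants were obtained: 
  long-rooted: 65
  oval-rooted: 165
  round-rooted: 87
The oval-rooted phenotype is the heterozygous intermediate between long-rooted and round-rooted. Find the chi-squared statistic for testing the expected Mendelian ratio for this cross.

3.587

With incomplete dominance, a heterozygote × heterozygote cross gives a 1:2:1 phenotypic ratio.
Expected counts for N = 317 under a 1:2:1 ratio (total parts = 4):
  long-rooted: 317 × 1/4 = 79.25
  oval-rooted: 317 × 2/4 = 158.5
  round-rooted: 317 × 1/4 = 79.25
χ² = Σ (O − E)² / E
  long-rooted: (65 − 79.25)² / 79.25 = 2.5623
  oval-rooted: (165 − 158.5)² / 158.5 = 0.2666
  round-rooted: (87 − 79.25)² / 79.25 = 0.7579
χ² = 2.5623 + 0.2666 + 0.7579 = 3.5868 ≈ 3.587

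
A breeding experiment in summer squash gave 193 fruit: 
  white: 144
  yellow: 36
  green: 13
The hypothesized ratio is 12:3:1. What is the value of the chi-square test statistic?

Expected counts for N = 193 under a 12:3:1 ratio (total parts = 16):
  white: 193 × 12/16 = 144.75
  yellow: 193 × 3/16 = 36.1875
  green: 193 × 1/16 = 12.0625
χ² = Σ (O − E)² / E
  white: (144 − 144.75)² / 144.75 = 0.0039
  yellow: (36 − 36.1875)² / 36.1875 = 0.0010
  green: (13 − 12.0625)² / 12.0625 = 0.0729
χ² = 0.0039 + 0.0010 + 0.0729 = 0.0778 ≈ 0.078

0.078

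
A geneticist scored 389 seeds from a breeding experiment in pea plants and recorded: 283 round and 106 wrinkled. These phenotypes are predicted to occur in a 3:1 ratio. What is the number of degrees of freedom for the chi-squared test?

1

A goodness-of-fit test with 2 phenotype classes has df = 2 − 1 = 1.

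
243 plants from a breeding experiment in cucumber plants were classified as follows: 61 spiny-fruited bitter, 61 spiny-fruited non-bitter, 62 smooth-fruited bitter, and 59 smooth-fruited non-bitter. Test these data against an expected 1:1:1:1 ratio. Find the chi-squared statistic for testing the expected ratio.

0.078

The 1:1:1:1 ratio has 4 parts, so with N = 243 the expected counts are:
  spiny-fruited bitter: 243 × 1/4 = 60.75
  spiny-fruited non-bitter: 243 × 1/4 = 60.75
  smooth-fruited bitter: 243 × 1/4 = 60.75
  smooth-fruited non-bitter: 243 × 1/4 = 60.75
χ² = Σ (O − E)² / E
  spiny-fruited bitter: (61 − 60.75)² / 60.75 = 0.0010
  spiny-fruited non-bitter: (61 − 60.75)² / 60.75 = 0.0010
  smooth-fruited bitter: (62 − 60.75)² / 60.75 = 0.0257
  smooth-fruited non-bitter: (59 − 60.75)² / 60.75 = 0.0504
χ² = 0.0010 + 0.0010 + 0.0257 + 0.0504 = 0.0781 ≈ 0.078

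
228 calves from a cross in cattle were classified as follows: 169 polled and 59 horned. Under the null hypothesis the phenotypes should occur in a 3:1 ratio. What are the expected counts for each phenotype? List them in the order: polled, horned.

171, 57

Expected counts for N = 228 under a 3:1 ratio (total parts = 4):
  polled: 228 × 3/4 = 171
  horned: 228 × 1/4 = 57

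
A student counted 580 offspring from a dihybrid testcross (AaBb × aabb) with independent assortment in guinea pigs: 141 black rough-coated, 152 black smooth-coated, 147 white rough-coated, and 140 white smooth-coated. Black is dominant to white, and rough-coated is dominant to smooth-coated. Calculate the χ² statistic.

A dihybrid testcross with independent assortment gives a 1:1:1:1 ratio.
Total ratio parts = 4. Expected numbers out of 580:
  black rough-coated: 580 × 1/4 = 145
  black smooth-coated: 580 × 1/4 = 145
  white rough-coated: 580 × 1/4 = 145
  white smooth-coated: 580 × 1/4 = 145
χ² = Σ (O − E)² / E
  black rough-coated: (141 − 145)² / 145 = 0.1103
  black smooth-coated: (152 − 145)² / 145 = 0.3379
  white rough-coated: (147 − 145)² / 145 = 0.0276
  white smooth-coated: (140 − 145)² / 145 = 0.1724
χ² = 0.1103 + 0.3379 + 0.0276 + 0.1724 = 0.6482 ≈ 0.648

0.648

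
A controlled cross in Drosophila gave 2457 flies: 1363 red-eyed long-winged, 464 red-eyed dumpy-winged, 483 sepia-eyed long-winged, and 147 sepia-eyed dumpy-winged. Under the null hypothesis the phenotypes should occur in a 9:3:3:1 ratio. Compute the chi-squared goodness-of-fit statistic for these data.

Total ratio parts = 16. Expected numbers out of 2457:
  red-eyed long-winged: 2457 × 9/16 = 1382.0625
  red-eyed dumpy-winged: 2457 × 3/16 = 460.6875
  sepia-eyed long-winged: 2457 × 3/16 = 460.6875
  sepia-eyed dumpy-winged: 2457 × 1/16 = 153.5625
χ² = Σ (O − E)² / E
  red-eyed long-winged: (1363 − 1382.0625)² / 1382.0625 = 0.2629
  red-eyed dumpy-winged: (464 − 460.6875)² / 460.6875 = 0.0238
  sepia-eyed long-winged: (483 − 460.6875)² / 460.6875 = 1.0807
  sepia-eyed dumpy-winged: (147 − 153.5625)² / 153.5625 = 0.2804
χ² = 0.2629 + 0.0238 + 1.0807 + 0.2804 = 1.6478 ≈ 1.648

1.648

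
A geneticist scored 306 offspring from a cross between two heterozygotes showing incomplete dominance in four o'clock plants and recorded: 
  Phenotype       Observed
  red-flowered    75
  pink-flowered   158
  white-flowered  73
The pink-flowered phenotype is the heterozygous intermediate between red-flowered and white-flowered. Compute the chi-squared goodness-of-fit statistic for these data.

With incomplete dominance, a heterozygote × heterozygote cross gives a 1:2:1 phenotypic ratio.
Expected counts for N = 306 under a 1:2:1 ratio (total parts = 4):
  red-flowered: 306 × 1/4 = 76.5
  pink-flowered: 306 × 2/4 = 153
  white-flowered: 306 × 1/4 = 76.5
χ² = Σ (O − E)² / E
  red-flowered: (75 − 76.5)² / 76.5 = 0.0294
  pink-flowered: (158 − 153)² / 153 = 0.1634
  white-flowered: (73 − 76.5)² / 76.5 = 0.1601
χ² = 0.0294 + 0.1634 + 0.1601 = 0.3529 ≈ 0.353

0.353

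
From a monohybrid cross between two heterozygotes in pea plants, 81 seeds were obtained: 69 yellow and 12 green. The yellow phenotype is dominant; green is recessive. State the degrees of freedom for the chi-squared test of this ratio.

For a monohybrid cross between heterozygotes with complete dominance, the expected phenotypic ratio is 3:1.
A goodness-of-fit test with 2 phenotype classes has df = 2 − 1 = 1.

1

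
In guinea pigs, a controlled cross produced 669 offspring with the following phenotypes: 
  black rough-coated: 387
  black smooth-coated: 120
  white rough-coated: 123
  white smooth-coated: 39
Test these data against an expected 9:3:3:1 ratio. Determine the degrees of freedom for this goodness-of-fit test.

3

A goodness-of-fit test with 4 phenotype classes has df = 4 − 1 = 3.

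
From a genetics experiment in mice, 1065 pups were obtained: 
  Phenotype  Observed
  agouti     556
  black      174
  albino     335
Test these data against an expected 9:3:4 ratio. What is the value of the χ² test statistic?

Expected counts for N = 1065 under a 9:3:4 ratio (total parts = 16):
  agouti: 1065 × 9/16 = 599.0625
  black: 1065 × 3/16 = 199.6875
  albino: 1065 × 4/16 = 266.25
χ² = Σ (O − E)² / E
  agouti: (556 − 599.0625)² / 599.0625 = 3.0955
  black: (174 − 199.6875)² / 199.6875 = 3.3044
  albino: (335 − 266.25)² / 266.25 = 17.7523
χ² = 3.0955 + 3.3044 + 17.7523 = 24.1522 ≈ 24.152

24.152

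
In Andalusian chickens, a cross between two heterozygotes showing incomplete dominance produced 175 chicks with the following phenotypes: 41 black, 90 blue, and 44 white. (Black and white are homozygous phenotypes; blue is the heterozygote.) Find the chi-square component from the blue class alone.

With incomplete dominance, a heterozygote × heterozygote cross gives a 1:2:1 phenotypic ratio.
Total ratio parts = 4. Expected numbers out of 175:
  black: 175 × 1/4 = 43.75
  blue: 175 × 2/4 = 87.5
  white: 175 × 1/4 = 43.75
Contribution of blue: (90 − 87.5)² / 87.5 = 0.0714

0.071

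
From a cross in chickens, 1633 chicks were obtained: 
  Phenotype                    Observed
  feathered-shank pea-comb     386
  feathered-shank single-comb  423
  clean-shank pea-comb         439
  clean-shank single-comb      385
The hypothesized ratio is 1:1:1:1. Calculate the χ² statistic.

Under the 1:1:1:1 hypothesis (Σ ratio = 4, N = 1633):
  feathered-shank pea-comb: 1633 × 1/4 = 408.25
  feathered-shank single-comb: 1633 × 1/4 = 408.25
  clean-shank pea-comb: 1633 × 1/4 = 408.25
  clean-shank single-comb: 1633 × 1/4 = 408.25
χ² = Σ (O − E)² / E
  feathered-shank pea-comb: (386 − 408.25)² / 408.25 = 1.2126
  feathered-shank single-comb: (423 − 408.25)² / 408.25 = 0.5329
  clean-shank pea-comb: (439 − 408.25)² / 408.25 = 2.3161
  clean-shank single-comb: (385 − 408.25)² / 408.25 = 1.3241
χ² = 1.2126 + 0.5329 + 2.3161 + 1.3241 = 5.3857 ≈ 5.386

5.386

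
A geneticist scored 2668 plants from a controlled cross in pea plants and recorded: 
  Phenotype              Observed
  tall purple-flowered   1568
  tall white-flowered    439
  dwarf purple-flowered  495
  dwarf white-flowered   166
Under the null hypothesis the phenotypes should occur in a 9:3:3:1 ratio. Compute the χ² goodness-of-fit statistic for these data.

Total ratio parts = 16. Expected numbers out of 2668:
  tall purple-flowered: 2668 × 9/16 = 1500.75
  tall white-flowered: 2668 × 3/16 = 500.25
  dwarf purple-flowered: 2668 × 3/16 = 500.25
  dwarf white-flowered: 2668 × 1/16 = 166.75
χ² = Σ (O − E)² / E
  tall purple-flowered: (1568 − 1500.75)² / 1500.75 = 3.0135
  tall white-flowered: (439 − 500.25)² / 500.25 = 7.4994
  dwarf purple-flowered: (495 − 500.25)² / 500.25 = 0.0551
  dwarf white-flowered: (166 − 166.75)² / 166.75 = 0.0034
χ² = 3.0135 + 7.4994 + 0.0551 + 0.0034 = 10.5714 ≈ 10.571

10.571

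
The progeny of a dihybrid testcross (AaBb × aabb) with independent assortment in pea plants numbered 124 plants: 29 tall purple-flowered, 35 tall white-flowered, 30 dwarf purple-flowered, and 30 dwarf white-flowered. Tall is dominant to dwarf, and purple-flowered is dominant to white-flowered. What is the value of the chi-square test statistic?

A dihybrid testcross with independent assortment gives a 1:1:1:1 ratio.
Total ratio parts = 4. Expected numbers out of 124:
  tall purple-flowered: 124 × 1/4 = 31
  tall white-flowered: 124 × 1/4 = 31
  dwarf purple-flowered: 124 × 1/4 = 31
  dwarf white-flowered: 124 × 1/4 = 31
χ² = Σ (O − E)² / E
  tall purple-flowered: (29 − 31)² / 31 = 0.1290
  tall white-flowered: (35 − 31)² / 31 = 0.5161
  dwarf purple-flowered: (30 − 31)² / 31 = 0.0323
  dwarf white-flowered: (30 − 31)² / 31 = 0.0323
χ² = 0.1290 + 0.5161 + 0.0323 + 0.0323 = 0.7097 ≈ 0.710

0.710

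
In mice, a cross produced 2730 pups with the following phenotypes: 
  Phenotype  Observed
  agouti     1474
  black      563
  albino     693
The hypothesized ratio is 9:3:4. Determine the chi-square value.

7.741

Under the 9:3:4 hypothesis (Σ ratio = 16, N = 2730):
  agouti: 2730 × 9/16 = 1535.625
  black: 2730 × 3/16 = 511.875
  albino: 2730 × 4/16 = 682.5
χ² = Σ (O − E)² / E
  agouti: (1474 − 1535.625)² / 1535.625 = 2.4730
  black: (563 − 511.875)² / 511.875 = 5.1063
  albino: (693 − 682.5)² / 682.5 = 0.1615
χ² = 2.4730 + 5.1063 + 0.1615 = 7.7408 ≈ 7.741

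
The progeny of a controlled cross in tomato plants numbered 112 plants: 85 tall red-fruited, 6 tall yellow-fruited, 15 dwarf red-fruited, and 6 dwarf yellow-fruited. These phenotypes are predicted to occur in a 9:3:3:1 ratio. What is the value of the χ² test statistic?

20.254

Total ratio parts = 16. Expected numbers out of 112:
  tall red-fruited: 112 × 9/16 = 63
  tall yellow-fruited: 112 × 3/16 = 21
  dwarf red-fruited: 112 × 3/16 = 21
  dwarf yellow-fruited: 112 × 1/16 = 7
χ² = Σ (O − E)² / E
  tall red-fruited: (85 − 63)² / 63 = 7.6825
  tall yellow-fruited: (6 − 21)² / 21 = 10.7143
  dwarf red-fruited: (15 − 21)² / 21 = 1.7143
  dwarf yellow-fruited: (6 − 7)² / 7 = 0.1429
χ² = 7.6825 + 10.7143 + 1.7143 + 0.1429 = 20.254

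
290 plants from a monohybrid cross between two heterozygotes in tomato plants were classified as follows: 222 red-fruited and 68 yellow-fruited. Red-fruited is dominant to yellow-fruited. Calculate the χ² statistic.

0.372

For a monohybrid cross between heterozygotes with complete dominance, the expected phenotypic ratio is 3:1.
Expected counts for N = 290 under a 3:1 ratio (total parts = 4):
  red-fruited: 290 × 3/4 = 217.5
  yellow-fruited: 290 × 1/4 = 72.5
χ² = Σ (O − E)² / E
  red-fruited: (222 − 217.5)² / 217.5 = 0.0931
  yellow-fruited: (68 − 72.5)² / 72.5 = 0.2793
χ² = 0.0931 + 0.2793 = 0.3724 ≈ 0.372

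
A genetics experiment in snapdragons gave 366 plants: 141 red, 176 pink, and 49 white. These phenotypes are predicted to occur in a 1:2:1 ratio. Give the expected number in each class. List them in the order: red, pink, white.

Expected counts for N = 366 under a 1:2:1 ratio (total parts = 4):
  red: 366 × 1/4 = 91.5
  pink: 366 × 2/4 = 183
  white: 366 × 1/4 = 91.5

91.5, 183, 91.5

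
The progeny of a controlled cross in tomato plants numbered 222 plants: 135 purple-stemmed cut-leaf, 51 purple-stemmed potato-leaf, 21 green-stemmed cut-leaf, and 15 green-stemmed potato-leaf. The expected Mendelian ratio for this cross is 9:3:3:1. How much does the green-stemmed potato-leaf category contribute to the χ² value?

0.091

Under the 9:3:3:1 hypothesis (Σ ratio = 16, N = 222):
  purple-stemmed cut-leaf: 222 × 9/16 = 124.875
  purple-stemmed potato-leaf: 222 × 3/16 = 41.625
  green-stemmed cut-leaf: 222 × 3/16 = 41.625
  green-stemmed potato-leaf: 222 × 1/16 = 13.875
Contribution of green-stemmed potato-leaf: (15 − 13.875)² / 13.875 = 0.0912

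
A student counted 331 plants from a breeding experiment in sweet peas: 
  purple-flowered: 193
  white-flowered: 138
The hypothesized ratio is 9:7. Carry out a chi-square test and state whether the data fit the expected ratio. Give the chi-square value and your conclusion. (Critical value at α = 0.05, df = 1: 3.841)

0.570; consistent

Total ratio parts = 16. Expected numbers out of 331:
  purple-flowered: 331 × 9/16 = 186.1875
  white-flowered: 331 × 7/16 = 144.8125
χ² = Σ (O − E)² / E
  purple-flowered: (193 − 186.1875)² / 186.1875 = 0.2493
  white-flowered: (138 − 144.8125)² / 144.8125 = 0.3205
χ² = 0.2493 + 0.3205 = 0.5698 ≈ 0.570
Degrees of freedom = 2 − 1 = 1; critical value at α = 0.05 is 3.841.
Since 0.570 < 3.841, we fail to reject the null hypothesis — the data are consistent with the 9:7 ratio.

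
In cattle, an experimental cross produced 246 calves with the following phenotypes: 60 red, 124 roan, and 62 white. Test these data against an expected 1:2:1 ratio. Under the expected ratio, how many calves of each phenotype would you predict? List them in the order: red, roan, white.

61.5, 123, 61.5

Under the 1:2:1 hypothesis (Σ ratio = 4, N = 246):
  red: 246 × 1/4 = 61.5
  roan: 246 × 2/4 = 123
  white: 246 × 1/4 = 61.5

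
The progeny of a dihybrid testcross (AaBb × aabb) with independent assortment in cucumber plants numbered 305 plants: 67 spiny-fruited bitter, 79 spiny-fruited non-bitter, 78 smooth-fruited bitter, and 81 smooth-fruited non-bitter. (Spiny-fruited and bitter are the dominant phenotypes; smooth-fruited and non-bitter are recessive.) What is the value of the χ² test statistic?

A dihybrid testcross with independent assortment gives a 1:1:1:1 ratio.
The 1:1:1:1 ratio has 4 parts, so with N = 305 the expected counts are:
  spiny-fruited bitter: 305 × 1/4 = 76.25
  spiny-fruited non-bitter: 305 × 1/4 = 76.25
  smooth-fruited bitter: 305 × 1/4 = 76.25
  smooth-fruited non-bitter: 305 × 1/4 = 76.25
χ² = Σ (O − E)² / E
  spiny-fruited bitter: (67 − 76.25)² / 76.25 = 1.1221
  spiny-fruited non-bitter: (79 − 76.25)² / 76.25 = 0.0992
  smooth-fruited bitter: (78 − 76.25)² / 76.25 = 0.0402
  smooth-fruited non-bitter: (81 − 76.25)² / 76.25 = 0.2959
χ² = 1.1221 + 0.0992 + 0.0402 + 0.2959 = 1.5574 ≈ 1.557

1.557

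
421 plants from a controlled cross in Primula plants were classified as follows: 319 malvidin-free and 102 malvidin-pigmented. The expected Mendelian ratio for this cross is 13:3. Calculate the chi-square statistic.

8.293

The 13:3 ratio has 16 parts, so with N = 421 the expected counts are:
  malvidin-free: 421 × 13/16 = 342.0625
  malvidin-pigmented: 421 × 3/16 = 78.9375
χ² = Σ (O − E)² / E
  malvidin-free: (319 − 342.0625)² / 342.0625 = 1.5549
  malvidin-pigmented: (102 − 78.9375)² / 78.9375 = 6.7380
χ² = 1.5549 + 6.7380 = 8.2929 ≈ 8.293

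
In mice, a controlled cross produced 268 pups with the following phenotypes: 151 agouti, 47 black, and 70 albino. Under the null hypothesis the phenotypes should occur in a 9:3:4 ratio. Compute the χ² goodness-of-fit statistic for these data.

Expected counts for N = 268 under a 9:3:4 ratio (total parts = 16):
  agouti: 268 × 9/16 = 150.75
  black: 268 × 3/16 = 50.25
  albino: 268 × 4/16 = 67
χ² = Σ (O − E)² / E
  agouti: (151 − 150.75)² / 150.75 = 0.0004
  black: (47 − 50.25)² / 50.25 = 0.2102
  albino: (70 − 67)² / 67 = 0.1343
χ² = 0.0004 + 0.2102 + 0.1343 = 0.3449 ≈ 0.345

0.345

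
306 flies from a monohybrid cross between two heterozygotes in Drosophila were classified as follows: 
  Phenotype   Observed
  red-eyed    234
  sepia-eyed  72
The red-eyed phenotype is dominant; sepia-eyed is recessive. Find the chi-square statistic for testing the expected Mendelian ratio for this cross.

For a monohybrid cross between heterozygotes with complete dominance, the expected phenotypic ratio is 3:1.
Total ratio parts = 4. Expected numbers out of 306:
  red-eyed: 306 × 3/4 = 229.5
  sepia-eyed: 306 × 1/4 = 76.5
χ² = Σ (O − E)² / E
  red-eyed: (234 − 229.5)² / 229.5 = 0.0882
  sepia-eyed: (72 − 76.5)² / 76.5 = 0.2647
χ² = 0.0882 + 0.2647 = 0.3529 ≈ 0.353

0.353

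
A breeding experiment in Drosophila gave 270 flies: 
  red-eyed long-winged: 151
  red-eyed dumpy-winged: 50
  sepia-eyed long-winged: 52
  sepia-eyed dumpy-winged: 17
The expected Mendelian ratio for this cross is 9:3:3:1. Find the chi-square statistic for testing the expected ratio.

Under the 9:3:3:1 hypothesis (Σ ratio = 16, N = 270):
  red-eyed long-winged: 270 × 9/16 = 151.875
  red-eyed dumpy-winged: 270 × 3/16 = 50.625
  sepia-eyed long-winged: 270 × 3/16 = 50.625
  sepia-eyed dumpy-winged: 270 × 1/16 = 16.875
χ² = Σ (O − E)² / E
  red-eyed long-winged: (151 − 151.875)² / 151.875 = 0.0050
  red-eyed dumpy-winged: (50 − 50.625)² / 50.625 = 0.0077
  sepia-eyed long-winged: (52 − 50.625)² / 50.625 = 0.0373
  sepia-eyed dumpy-winged: (17 − 16.875)² / 16.875 = 0.0009
χ² = 0.0050 + 0.0077 + 0.0373 + 0.0009 = 0.0509 ≈ 0.051

0.051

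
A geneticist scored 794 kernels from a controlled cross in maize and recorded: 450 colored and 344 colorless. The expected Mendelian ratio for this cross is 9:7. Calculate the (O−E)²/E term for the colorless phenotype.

Expected counts for N = 794 under a 9:7 ratio (total parts = 16):
  colored: 794 × 9/16 = 446.625
  colorless: 794 × 7/16 = 347.375
Contribution of colorless: (344 − 347.375)² / 347.375 = 0.0328

0.033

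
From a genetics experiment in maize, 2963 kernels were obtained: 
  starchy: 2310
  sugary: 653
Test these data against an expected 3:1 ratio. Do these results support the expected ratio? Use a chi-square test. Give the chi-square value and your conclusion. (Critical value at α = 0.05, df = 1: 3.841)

The 3:1 ratio has 4 parts, so with N = 2963 the expected counts are:
  starchy: 2963 × 3/4 = 2222.25
  sugary: 2963 × 1/4 = 740.75
χ² = Σ (O − E)² / E
  starchy: (2310 − 2222.25)² / 2222.25 = 3.4650
  sugary: (653 − 740.75)² / 740.75 = 10.3950
χ² = 3.4650 + 10.3950 = 13.860
Degrees of freedom = 2 − 1 = 1; critical value at α = 0.05 is 3.841.
Since 13.860 > 3.841, we reject the null hypothesis — the data do not fit the 3:1 ratio.

13.860; not consistent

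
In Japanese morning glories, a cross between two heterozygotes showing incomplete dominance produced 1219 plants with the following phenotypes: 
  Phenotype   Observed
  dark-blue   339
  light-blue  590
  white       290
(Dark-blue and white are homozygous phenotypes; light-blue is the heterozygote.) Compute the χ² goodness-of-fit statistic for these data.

With incomplete dominance, a heterozygote × heterozygote cross gives a 1:2:1 phenotypic ratio.
Under the 1:2:1 hypothesis (Σ ratio = 4, N = 1219):
  dark-blue: 1219 × 1/4 = 304.75
  light-blue: 1219 × 2/4 = 609.5
  white: 1219 × 1/4 = 304.75
χ² = Σ (O − E)² / E
  dark-blue: (339 − 304.75)² / 304.75 = 3.8493
  light-blue: (590 − 609.5)² / 609.5 = 0.6239
  white: (290 − 304.75)² / 304.75 = 0.7139
χ² = 3.8493 + 0.6239 + 0.7139 = 5.1871 ≈ 5.187

5.187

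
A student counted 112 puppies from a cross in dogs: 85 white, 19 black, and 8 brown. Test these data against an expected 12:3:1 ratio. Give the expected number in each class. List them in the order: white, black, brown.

The 12:3:1 ratio has 16 parts, so with N = 112 the expected counts are:
  white: 112 × 12/16 = 84
  black: 112 × 3/16 = 21
  brown: 112 × 1/16 = 7

84, 21, 7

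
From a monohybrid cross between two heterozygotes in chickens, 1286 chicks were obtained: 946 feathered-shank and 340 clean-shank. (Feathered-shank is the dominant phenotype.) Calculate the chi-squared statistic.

For a monohybrid cross between heterozygotes with complete dominance, the expected phenotypic ratio is 3:1.
Under the 3:1 hypothesis (Σ ratio = 4, N = 1286):
  feathered-shank: 1286 × 3/4 = 964.5
  clean-shank: 1286 × 1/4 = 321.5
χ² = Σ (O − E)² / E
  feathered-shank: (946 − 964.5)² / 964.5 = 0.3548
  clean-shank: (340 − 321.5)² / 321.5 = 1.0645
χ² = 0.3548 + 1.0645 = 1.4193 ≈ 1.419

1.419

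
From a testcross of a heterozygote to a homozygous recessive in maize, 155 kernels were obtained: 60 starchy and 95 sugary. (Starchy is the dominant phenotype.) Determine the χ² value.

A testcross of a heterozygote (Aa × aa) gives a 1:1 phenotypic ratio.
Total ratio parts = 2. Expected numbers out of 155:
  starchy: 155 × 1/2 = 77.5
  sugary: 155 × 1/2 = 77.5
χ² = Σ (O − E)² / E
  starchy: (60 − 77.5)² / 77.5 = 3.9516
  sugary: (95 − 77.5)² / 77.5 = 3.9516
χ² = 3.9516 + 3.9516 = 7.9032 ≈ 7.903

7.903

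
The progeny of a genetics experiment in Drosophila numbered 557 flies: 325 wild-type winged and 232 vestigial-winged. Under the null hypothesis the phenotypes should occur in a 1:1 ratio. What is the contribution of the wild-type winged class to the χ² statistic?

7.764

Total ratio parts = 2. Expected numbers out of 557:
  wild-type winged: 557 × 1/2 = 278.5
  vestigial-winged: 557 × 1/2 = 278.5
Contribution of wild-type winged: (325 − 278.5)² / 278.5 = 7.7639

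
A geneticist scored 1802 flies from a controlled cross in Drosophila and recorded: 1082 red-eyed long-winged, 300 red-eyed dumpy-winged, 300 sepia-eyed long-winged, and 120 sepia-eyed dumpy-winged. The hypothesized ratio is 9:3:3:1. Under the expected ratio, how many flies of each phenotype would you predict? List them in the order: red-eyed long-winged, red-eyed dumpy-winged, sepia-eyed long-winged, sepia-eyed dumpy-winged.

1013.625, 337.875, 337.875, 112.625

The 9:3:3:1 ratio has 16 parts, so with N = 1802 the expected counts are:
  red-eyed long-winged: 1802 × 9/16 = 1013.625
  red-eyed dumpy-winged: 1802 × 3/16 = 337.875
  sepia-eyed long-winged: 1802 × 3/16 = 337.875
  sepia-eyed dumpy-winged: 1802 × 1/16 = 112.625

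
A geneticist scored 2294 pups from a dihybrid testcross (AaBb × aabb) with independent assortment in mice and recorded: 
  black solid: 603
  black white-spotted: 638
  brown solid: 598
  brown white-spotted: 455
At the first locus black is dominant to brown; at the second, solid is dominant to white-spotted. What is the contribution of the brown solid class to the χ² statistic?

A dihybrid testcross with independent assortment gives a 1:1:1:1 ratio.
Total ratio parts = 4. Expected numbers out of 2294:
  black solid: 2294 × 1/4 = 573.5
  black white-spotted: 2294 × 1/4 = 573.5
  brown solid: 2294 × 1/4 = 573.5
  brown white-spotted: 2294 × 1/4 = 573.5
Contribution of brown solid: (598 − 573.5)² / 573.5 = 1.0466

1.047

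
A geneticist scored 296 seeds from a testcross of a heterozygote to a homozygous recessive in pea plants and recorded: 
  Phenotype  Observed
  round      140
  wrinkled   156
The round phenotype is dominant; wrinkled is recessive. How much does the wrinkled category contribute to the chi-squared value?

0.432

A testcross of a heterozygote (Aa × aa) gives a 1:1 phenotypic ratio.
Expected counts for N = 296 under a 1:1 ratio (total parts = 2):
  round: 296 × 1/2 = 148
  wrinkled: 296 × 1/2 = 148
Contribution of wrinkled: (156 − 148)² / 148 = 0.4324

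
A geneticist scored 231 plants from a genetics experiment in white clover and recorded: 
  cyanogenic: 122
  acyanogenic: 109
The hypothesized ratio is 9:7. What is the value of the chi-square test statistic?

The 9:7 ratio has 16 parts, so with N = 231 the expected counts are:
  cyanogenic: 231 × 9/16 = 129.9375
  acyanogenic: 231 × 7/16 = 101.0625
χ² = Σ (O − E)² / E
  cyanogenic: (122 − 129.9375)² / 129.9375 = 0.4849
  acyanogenic: (109 − 101.0625)² / 101.0625 = 0.6234
χ² = 0.4849 + 0.6234 = 1.1083 ≈ 1.108

1.108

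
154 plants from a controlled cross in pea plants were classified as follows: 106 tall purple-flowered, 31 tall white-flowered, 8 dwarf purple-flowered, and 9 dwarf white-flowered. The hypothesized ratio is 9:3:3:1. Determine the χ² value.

Expected counts for N = 154 under a 9:3:3:1 ratio (total parts = 16):
  tall purple-flowered: 154 × 9/16 = 86.625
  tall white-flowered: 154 × 3/16 = 28.875
  dwarf purple-flowered: 154 × 3/16 = 28.875
  dwarf white-flowered: 154 × 1/16 = 9.625
χ² = Σ (O − E)² / E
  tall purple-flowered: (106 − 86.625)² / 86.625 = 4.3335
  tall white-flowered: (31 − 28.875)² / 28.875 = 0.1564
  dwarf purple-flowered: (8 − 28.875)² / 28.875 = 15.0915
  dwarf white-flowered: (9 − 9.625)² / 9.625 = 0.0406
χ² = 4.3335 + 0.1564 + 15.0915 + 0.0406 = 19.622

19.622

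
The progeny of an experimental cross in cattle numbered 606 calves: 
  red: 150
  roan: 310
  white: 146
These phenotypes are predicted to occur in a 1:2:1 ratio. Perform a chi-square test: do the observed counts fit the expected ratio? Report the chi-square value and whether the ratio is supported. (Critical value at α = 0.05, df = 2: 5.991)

0.376; consistent

Total ratio parts = 4. Expected numbers out of 606:
  red: 606 × 1/4 = 151.5
  roan: 606 × 2/4 = 303
  white: 606 × 1/4 = 151.5
χ² = Σ (O − E)² / E
  red: (150 − 151.5)² / 151.5 = 0.0149
  roan: (310 − 303)² / 303 = 0.1617
  white: (146 − 151.5)² / 151.5 = 0.1997
χ² = 0.0149 + 0.1617 + 0.1997 = 0.3763 ≈ 0.376
Degrees of freedom = 3 − 1 = 2; critical value at α = 0.05 is 5.991.
Since 0.376 < 5.991, we fail to reject the null hypothesis — the data are consistent with the 1:2:1 ratio.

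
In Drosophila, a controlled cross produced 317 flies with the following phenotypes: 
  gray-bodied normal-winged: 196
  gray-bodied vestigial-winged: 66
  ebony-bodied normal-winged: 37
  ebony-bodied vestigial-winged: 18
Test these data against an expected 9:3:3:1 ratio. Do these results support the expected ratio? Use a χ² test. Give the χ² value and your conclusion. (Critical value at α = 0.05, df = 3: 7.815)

Expected counts for N = 317 under a 9:3:3:1 ratio (total parts = 16):
  gray-bodied normal-winged: 317 × 9/16 = 178.3125
  gray-bodied vestigial-winged: 317 × 3/16 = 59.4375
  ebony-bodied normal-winged: 317 × 3/16 = 59.4375
  ebony-bodied vestigial-winged: 317 × 1/16 = 19.8125
χ² = Σ (O − E)² / E
  gray-bodied normal-winged: (196 − 178.3125)² / 178.3125 = 1.7545
  gray-bodied vestigial-winged: (66 − 59.4375)² / 59.4375 = 0.7246
  ebony-bodied normal-winged: (37 − 59.4375)² / 59.4375 = 8.4701
  ebony-bodied vestigial-winged: (18 − 19.8125)² / 19.8125 = 0.1658
χ² = 1.7545 + 0.7246 + 8.4701 + 0.1658 = 11.115
Degrees of freedom = 4 − 1 = 3; critical value at α = 0.05 is 7.815.
Since 11.115 > 7.815, we reject the null hypothesis — the data do not fit the 9:3:3:1 ratio.

11.115; not consistent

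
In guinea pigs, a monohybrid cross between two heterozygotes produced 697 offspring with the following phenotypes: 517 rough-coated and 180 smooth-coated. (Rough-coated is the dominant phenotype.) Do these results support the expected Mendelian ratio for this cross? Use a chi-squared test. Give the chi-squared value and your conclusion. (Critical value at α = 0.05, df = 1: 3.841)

For a monohybrid cross between heterozygotes with complete dominance, the expected phenotypic ratio is 3:1.
Total ratio parts = 4. Expected numbers out of 697:
  rough-coated: 697 × 3/4 = 522.75
  smooth-coated: 697 × 1/4 = 174.25
χ² = Σ (O − E)² / E
  rough-coated: (517 − 522.75)² / 522.75 = 0.0632
  smooth-coated: (180 − 174.25)² / 174.25 = 0.1897
χ² = 0.0632 + 0.1897 = 0.2529 ≈ 0.253
Degrees of freedom = 2 − 1 = 1; critical value at α = 0.05 is 3.841.
Since 0.253 < 3.841, we fail to reject the null hypothesis — the data are consistent with the 3:1 ratio.

0.253; consistent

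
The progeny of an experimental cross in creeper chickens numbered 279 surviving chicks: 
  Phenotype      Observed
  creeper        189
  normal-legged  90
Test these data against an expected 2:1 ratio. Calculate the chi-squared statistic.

0.145

The 2:1 ratio has 3 parts, so with N = 279 the expected counts are:
  creeper: 279 × 2/3 = 186
  normal-legged: 279 × 1/3 = 93
χ² = Σ (O − E)² / E
  creeper: (189 − 186)² / 186 = 0.0484
  normal-legged: (90 − 93)² / 93 = 0.0968
χ² = 0.0484 + 0.0968 = 0.1452 ≈ 0.145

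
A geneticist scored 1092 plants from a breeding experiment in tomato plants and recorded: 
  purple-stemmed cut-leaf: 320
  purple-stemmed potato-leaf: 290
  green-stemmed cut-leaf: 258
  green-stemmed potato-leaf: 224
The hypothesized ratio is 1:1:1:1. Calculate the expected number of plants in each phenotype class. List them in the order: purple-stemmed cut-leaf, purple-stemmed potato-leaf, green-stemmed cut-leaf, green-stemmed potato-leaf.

273, 273, 273, 273

Under the 1:1:1:1 hypothesis (Σ ratio = 4, N = 1092):
  purple-stemmed cut-leaf: 1092 × 1/4 = 273
  purple-stemmed potato-leaf: 1092 × 1/4 = 273
  green-stemmed cut-leaf: 1092 × 1/4 = 273
  green-stemmed potato-leaf: 1092 × 1/4 = 273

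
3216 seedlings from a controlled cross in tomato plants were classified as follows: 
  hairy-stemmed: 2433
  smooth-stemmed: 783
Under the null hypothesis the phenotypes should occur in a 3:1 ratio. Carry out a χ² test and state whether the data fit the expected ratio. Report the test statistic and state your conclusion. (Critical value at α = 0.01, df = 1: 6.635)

0.731; consistent

Total ratio parts = 4. Expected numbers out of 3216:
  hairy-stemmed: 3216 × 3/4 = 2412
  smooth-stemmed: 3216 × 1/4 = 804
χ² = Σ (O − E)² / E
  hairy-stemmed: (2433 − 2412)² / 2412 = 0.1828
  smooth-stemmed: (783 − 804)² / 804 = 0.5485
χ² = 0.1828 + 0.5485 = 0.7313 ≈ 0.731
Degrees of freedom = 2 − 1 = 1; critical value at α = 0.01 is 6.635.
Since 0.731 < 6.635, we fail to reject the null hypothesis — the data are consistent with the 3:1 ratio.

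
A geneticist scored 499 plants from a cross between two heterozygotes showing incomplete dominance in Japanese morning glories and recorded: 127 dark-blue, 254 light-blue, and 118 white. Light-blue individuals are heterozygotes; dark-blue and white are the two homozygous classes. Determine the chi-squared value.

0.487

With incomplete dominance, a heterozygote × heterozygote cross gives a 1:2:1 phenotypic ratio.
The 1:2:1 ratio has 4 parts, so with N = 499 the expected counts are:
  dark-blue: 499 × 1/4 = 124.75
  light-blue: 499 × 2/4 = 249.5
  white: 499 × 1/4 = 124.75
χ² = Σ (O − E)² / E
  dark-blue: (127 − 124.75)² / 124.75 = 0.0406
  light-blue: (254 − 249.5)² / 249.5 = 0.0812
  white: (118 − 124.75)² / 124.75 = 0.3652
χ² = 0.0406 + 0.0812 + 0.3652 = 0.487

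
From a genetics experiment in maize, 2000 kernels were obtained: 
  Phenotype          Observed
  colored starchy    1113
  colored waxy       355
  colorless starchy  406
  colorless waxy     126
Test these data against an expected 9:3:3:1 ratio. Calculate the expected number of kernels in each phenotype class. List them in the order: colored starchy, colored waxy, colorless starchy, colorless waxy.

Total ratio parts = 16. Expected numbers out of 2000:
  colored starchy: 2000 × 9/16 = 1125
  colored waxy: 2000 × 3/16 = 375
  colorless starchy: 2000 × 3/16 = 375
  colorless waxy: 2000 × 1/16 = 125

1125, 375, 375, 125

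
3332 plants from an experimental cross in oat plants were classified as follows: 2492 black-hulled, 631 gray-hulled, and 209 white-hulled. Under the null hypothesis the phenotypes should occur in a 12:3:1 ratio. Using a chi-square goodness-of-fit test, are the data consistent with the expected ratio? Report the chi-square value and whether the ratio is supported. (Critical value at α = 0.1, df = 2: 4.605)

0.085; consistent

Under the 12:3:1 hypothesis (Σ ratio = 16, N = 3332):
  black-hulled: 3332 × 12/16 = 2499
  gray-hulled: 3332 × 3/16 = 624.75
  white-hulled: 3332 × 1/16 = 208.25
χ² = Σ (O − E)² / E
  black-hulled: (2492 − 2499)² / 2499 = 0.0196
  gray-hulled: (631 − 624.75)² / 624.75 = 0.0625
  white-hulled: (209 − 208.25)² / 208.25 = 0.0027
χ² = 0.0196 + 0.0625 + 0.0027 = 0.0848 ≈ 0.085
Degrees of freedom = 3 − 1 = 2; critical value at α = 0.1 is 4.605.
Since 0.085 < 4.605, we fail to reject the null hypothesis — the data are consistent with the 12:3:1 ratio.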